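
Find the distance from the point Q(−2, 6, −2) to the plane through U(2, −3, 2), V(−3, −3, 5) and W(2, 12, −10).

2√2/5

UV = (−5, 0, 3) and UW = (0, 15, −12), so a normal is n = UV × UW = (−45, −60, −75).
Then n·(−2, 6, −2) − (−60) = −60.
|n| = √(2025 + 3600 + 5625) = 75√2, so the distance is |-60|/(75√2) = 2√2/5.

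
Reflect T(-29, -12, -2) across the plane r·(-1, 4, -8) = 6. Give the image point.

(-263/9, -100/9, -34/9)

With n = (-1, 4, -8), the signed offset is (n·T − 6)/|n|² = -9/81 = -1/9.
T' = T − 2t·n = (-29, -12, -2) − (-2/9)·(-1, 4, -8) = (-263/9, -100/9, -34/9).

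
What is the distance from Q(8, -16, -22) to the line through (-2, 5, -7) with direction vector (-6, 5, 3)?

2√34

Direction vector d = (-6, 5, 3).
AP = (10, -21, -15), and AP × d = (12, 60, -76).
|AP × d|² = 9520 and |d|² = 70, so the distance is √(9520/70) = √136 = 2√34.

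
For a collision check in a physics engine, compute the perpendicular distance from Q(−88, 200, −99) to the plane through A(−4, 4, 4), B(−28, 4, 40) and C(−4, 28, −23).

AB = (−24, 0, 36) and AC = (0, 24, −27), so a normal is n = AB × AC = (−864, −648, −576).
n = (−864, −648, −576); n·P − (-1440) = 4896; |n| = 1224; distance = 4896/1224 = 4.

4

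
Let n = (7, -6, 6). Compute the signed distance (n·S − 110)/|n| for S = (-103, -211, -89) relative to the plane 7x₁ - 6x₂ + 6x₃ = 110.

-9

n·S − 110 = -99.
|n| = 11, so the signed distance is -99/11 = -9.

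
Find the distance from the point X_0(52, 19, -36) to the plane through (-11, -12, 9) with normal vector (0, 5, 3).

10√34/17

The plane has equation n·(r − (-11, -12, 9)) = 0, i.e. n·r = -33.
n = (0, 5, 3); n·P − (-33) = 20; |n| = √34; distance = 20/√34.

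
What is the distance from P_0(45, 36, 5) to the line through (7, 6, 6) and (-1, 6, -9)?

A direction vector is d = (-8, 0, -15).
AP = (38, 30, -1), and AP × d = (-450, 578, 240).
|AP × d|² = 594184 and |d|² = 289, so the distance is √(594184/289) = √2056 = 2√514.

2√514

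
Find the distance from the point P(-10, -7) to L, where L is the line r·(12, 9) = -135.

16/5

d = |12·(-10) + 9·(-7) − (-135)| / √(144 + 81) = |-48|/15 = 16/5.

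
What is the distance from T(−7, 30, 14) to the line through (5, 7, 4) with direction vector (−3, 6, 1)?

√37

Direction vector d = (−3, 6, 1).
AP = (−12, 23, 10), and AP × d = (−37, −18, −3).
|AP × d|² = 1702 and |d|² = 46, so the distance is √(1702/46) = √37.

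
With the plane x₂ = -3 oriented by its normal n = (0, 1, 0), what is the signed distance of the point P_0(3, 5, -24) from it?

8

n·P_0 − (-3) = 8.
|n| = 1, so the signed distance is 8/1 = 8.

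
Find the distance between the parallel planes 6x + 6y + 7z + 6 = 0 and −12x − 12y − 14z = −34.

Divide the second equation by -2 to match normals: 6x + 6y + 7z = 17.
Both planes have normal n = (6, 6, 7), |n| = 11. Any point on the first plane is at distance |17 − (-6)|/|n| = 23/11 from the second.

23/11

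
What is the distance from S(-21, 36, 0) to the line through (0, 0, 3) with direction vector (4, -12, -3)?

Direction vector d = (4, -12, -3).
AP = (-21, 36, -3), and AP × d = (-144, -75, 108).
|AP × d|² = 38025 and |d|² = 169, so the distance is √(38025/169) = √225 = 15.

15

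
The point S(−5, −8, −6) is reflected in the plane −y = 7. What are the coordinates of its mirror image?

(-5, -6, -6)

n = (0, −1, 0), |n|² = 1, n·S − 7 = 1, so t = 1/1 = 1.
Foot F = S − 1·n = (−5, −7, −6); the reflection is 2F − S = (−5, −6, −6).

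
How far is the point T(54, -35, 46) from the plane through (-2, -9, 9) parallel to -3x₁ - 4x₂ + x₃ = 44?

Parallel planes share the normal n = (-3, -4, 1); since (-2, -9, 9) lies on the plane, its equation is -3x₁ - 4x₂ + x₃ = 51.
n = (-3, -4, 1); n·P − 51 = -27; |n| = √26; distance = 27/√26 = 27√26/26.

27/√26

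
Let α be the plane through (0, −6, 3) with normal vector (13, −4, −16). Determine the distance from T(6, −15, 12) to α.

10/7

The plane has equation n·(r − (0, −6, 3)) = 0, i.e. n·r = -24.
Then n·(6, −15, 12) − (−24) = −30.
|n| = √(169 + 16 + 256) = 21, so the distance is |-30|/21 = 10/7.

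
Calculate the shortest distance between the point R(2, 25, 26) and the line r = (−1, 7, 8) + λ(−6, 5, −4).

Direction vector d = (−6, 5, −4).
AP = (3, 18, 18); AP·d = 0, |AP|² = 657, |d|² = 77.
distance² = |AP|² − (AP·d)²/|d|² = 657 − 0/77 = 657, so the distance is 3√73.

3√73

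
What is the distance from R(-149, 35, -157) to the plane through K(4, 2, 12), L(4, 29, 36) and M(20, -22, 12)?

KL = (0, 27, 24) and KM = (16, -24, 0), so a normal is n = KL × KM = (576, 384, -432).
Then n·(-149, 35, -157) - (-2112) = -2448.
|n| = √(331776 + 147456 + 186624) = 816, so the distance is |-2448|/816 = 3.

3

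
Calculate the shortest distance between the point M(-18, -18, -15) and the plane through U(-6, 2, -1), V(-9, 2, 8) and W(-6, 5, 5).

10/√14

UV = (-3, 0, 9) and UW = (0, 3, 6), so a normal is n = UV × UW = (-27, 18, -9).
d = |(-27)·(-18) + 18·(-18) + (-9)·(-15) − 207| / √(729 + 324 + 81) = |90| / (9√14) = 10/√14.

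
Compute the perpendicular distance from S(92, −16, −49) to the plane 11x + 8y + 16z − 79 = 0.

1

d = |11·92 + 8·(-16) + 16·(-49) − 79| / √(121 + 64 + 256) = |21| / 21 = 1.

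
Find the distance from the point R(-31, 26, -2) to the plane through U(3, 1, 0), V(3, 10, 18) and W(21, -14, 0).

UV = (0, 9, 18) and UW = (18, -15, 0), so a normal is n = UV × UW = (270, 324, -162).
Then n·(-31, 26, -2) - 1134 = -756.
|n| = √(72900 + 104976 + 26244) = 54√70, so the distance is |-756|/(54√70) = √70/5.

14/√70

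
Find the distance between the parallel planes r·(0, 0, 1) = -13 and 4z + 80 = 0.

Divide the second equation by 4 to match normals: z = -20.
With common normal n = (0, 0, 1) (|n| = 1), the distance is |(-13) − (-20)|/|n| = 7/1 = 7.

7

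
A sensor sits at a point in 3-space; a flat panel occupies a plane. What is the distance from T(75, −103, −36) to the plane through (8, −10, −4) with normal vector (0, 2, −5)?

26/√29

The plane has equation n·(r − (8, −10, −4)) = 0, i.e. n·r = 0.
d = |2·(-103) + (-5)·(-36) − 0| / √(0 + 4 + 25) = |-26| / √29 = 26√29/29.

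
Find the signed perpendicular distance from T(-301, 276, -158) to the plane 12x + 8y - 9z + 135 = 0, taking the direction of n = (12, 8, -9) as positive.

9

n·T − (-135) = 153.
|n| = 17, so the signed distance is 153/17 = 9.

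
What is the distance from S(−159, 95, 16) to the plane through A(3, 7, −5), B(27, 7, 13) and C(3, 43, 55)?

2

AB = (24, 0, 18) and AC = (0, 36, 60), so a normal is n = AB × AC = (−648, −1440, 864).
d = |(-648)·(-159) + (-1440)·95 + 864·16 − (-16344)| / √(419904 + 2073600 + 746496) = |-3600| / 1800 = 2.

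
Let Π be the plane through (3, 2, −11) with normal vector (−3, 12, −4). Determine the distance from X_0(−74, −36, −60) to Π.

29/13

The plane has equation n·(r − (3, 2, −11)) = 0, i.e. n·r = 59.
n = (−3, 12, −4); n·P − 59 = -29; |n| = 13; distance = 29/13.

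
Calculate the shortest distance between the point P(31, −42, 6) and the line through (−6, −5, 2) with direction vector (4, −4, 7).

27√2

Direction vector d = (4, −4, 7).
AP = (37, −37, 4), and AP × d = (−243, −243, 0).
|AP × d|² = 118098 and |d|² = 81, so the distance is √(118098/81) = √1458 = 27√2.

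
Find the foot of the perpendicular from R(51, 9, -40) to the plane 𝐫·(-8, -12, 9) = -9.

n = (-8, -12, 9), |n|² = 289, and n·R − (-9) = -867.
t = -867/289 = -3, so the foot is R − t·n = (51, 9, -40) − (-3)·(-8, -12, 9) = (27, -27, -13).

(27, -27, -13)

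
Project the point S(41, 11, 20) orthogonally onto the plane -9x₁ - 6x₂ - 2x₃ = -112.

The perpendicular from S has direction n = (-9, -6, -2): r = (41, 11, 20) + t(-9, -6, -2).
Substitute into the plane: n·(S + tn) = -112 gives -475 + 121t = -112, so t = 3.
Foot = (41, 11, 20) + 3·(-9, -6, -2) = (14, -7, 14).

(14, -7, 14)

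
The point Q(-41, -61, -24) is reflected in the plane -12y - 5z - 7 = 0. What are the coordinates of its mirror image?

n = (0, -12, -5), |n|² = 169, n·Q − 7 = 845, so t = 845/169 = 5.
Foot F = Q − 5·n = (-41, -1, 1); the reflection is 2F − Q = (-41, 59, 26).

(-41, 59, 26)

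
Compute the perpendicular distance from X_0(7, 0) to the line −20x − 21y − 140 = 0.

280/29

The normal to the line is n = (−20, −21) with |n| = 29.
|n·X_0 − 140| = |-140 − 140| = 280, so the distance is 280/29.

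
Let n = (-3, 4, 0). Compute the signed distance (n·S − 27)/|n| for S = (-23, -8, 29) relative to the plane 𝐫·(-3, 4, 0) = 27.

2

n·S − 27 = 10.
|n| = 5, so the signed distance is 10/5 = 2.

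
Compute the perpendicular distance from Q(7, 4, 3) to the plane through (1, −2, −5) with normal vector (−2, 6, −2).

The plane has equation n·(r − (1, −2, −5)) = 0, i.e. n·r = -4.
Then n·(7, 4, 3) − (−4) = 8.
|n| = √(4 + 36 + 4) = 2√11, so the distance is |8|/(2√11) = 4√11/11.

4√11/11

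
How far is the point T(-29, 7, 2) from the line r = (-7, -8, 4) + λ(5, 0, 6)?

Direction vector d = (5, 0, 6).
AP = (-22, 15, -2); AP·d = -122, |AP|² = 713, |d|² = 61.
distance² = |AP|² − (AP·d)²/|d|² = 713 − 14884/61 = 469, so the distance is √469.

√469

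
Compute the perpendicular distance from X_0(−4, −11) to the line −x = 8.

d = |(-1)·(-4) + 0·(-11) − 8| / √(1 + 0) = |-4|/1 = 4.

4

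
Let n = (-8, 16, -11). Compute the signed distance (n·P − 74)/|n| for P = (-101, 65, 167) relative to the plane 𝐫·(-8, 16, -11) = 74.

-3

n·P − 74 = -63.
|n| = 21, so the signed distance is -63/21 = -3.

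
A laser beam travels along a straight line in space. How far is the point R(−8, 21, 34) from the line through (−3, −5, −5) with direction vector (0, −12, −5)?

Direction vector d = (0, −12, −5).
AP = (−5, 26, 39); AP·d = -507, |AP|² = 2222, |d|² = 169.
distance² = |AP|² − (AP·d)²/|d|² = 2222 − 257049/169 = 701, so the distance is √701.

√701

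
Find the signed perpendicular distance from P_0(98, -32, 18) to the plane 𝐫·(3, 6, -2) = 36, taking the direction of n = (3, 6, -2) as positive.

n·P_0 − 36 = 30.
|n| = 7, so the signed distance is 30/7.

30/7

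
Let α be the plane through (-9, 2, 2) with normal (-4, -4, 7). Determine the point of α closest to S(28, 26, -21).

(8, 6, 14)

n = (-4, -4, 7), |n|² = 81, and n·S − 42 = -405.
t = -405/81 = -5, so the foot is S − t·n = (28, 26, -21) − (-5)·(-4, -4, 7) = (8, 6, 14).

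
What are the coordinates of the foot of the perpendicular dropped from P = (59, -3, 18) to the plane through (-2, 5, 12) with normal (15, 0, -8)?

(14, -3, 42)

n = (15, 0, -8), |n|² = 289, and n·P − (-126) = 867.
t = 867/289 = 3, so the foot is P − t·n = (59, -3, 18) − 3·(15, 0, -8) = (14, -3, 42).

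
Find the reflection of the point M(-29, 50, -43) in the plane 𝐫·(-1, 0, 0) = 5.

(19, 50, -43)

n = (-1, 0, 0), |n|² = 1, n·M − 5 = 24, so t = 24/1 = 24.
Foot F = M − 24·n = (-5, 50, -43); the reflection is 2F − M = (19, 50, -43).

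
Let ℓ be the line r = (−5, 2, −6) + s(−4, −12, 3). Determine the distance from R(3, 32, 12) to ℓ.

6√17

Direction vector d = (−4, −12, 3).
AP = (8, 30, 18), and AP × d = (306, −96, 24).
|AP × d|² = 103428 and |d|² = 169, so the distance is √(103428/169) = √612 = 6√17.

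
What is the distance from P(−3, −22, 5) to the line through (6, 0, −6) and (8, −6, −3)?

A direction vector is d = (2, −6, 3).
AP = (−9, −22, 11); AP·d = 147, |AP|² = 686, |d|² = 49.
distance² = |AP|² − (AP·d)²/|d|² = 686 − 21609/49 = 245, so the distance is 7√5.

7√5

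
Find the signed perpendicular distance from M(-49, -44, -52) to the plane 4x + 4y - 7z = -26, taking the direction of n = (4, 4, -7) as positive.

n·M − (-26) = 18.
|n| = 9, so the signed distance is 18/9 = 2.

2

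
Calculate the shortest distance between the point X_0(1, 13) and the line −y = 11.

24

The normal to the line is n = (0, −1) with |n| = 1.
|n·X_0 − 11| = |-13 − 11| = 24, so the distance is 24/1 = 24.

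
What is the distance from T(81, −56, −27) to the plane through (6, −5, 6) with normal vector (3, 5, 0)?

15√34/17

The plane has equation n·(r − (6, −5, 6)) = 0, i.e. n·r = -7.
n = (3, 5, 0); n·P − (-7) = -30; |n| = √34; distance = 30/√34 = 15√34/17.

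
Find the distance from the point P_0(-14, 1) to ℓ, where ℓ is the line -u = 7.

d = |(-1)·(-14) + 0·1 − 7| / √(1 + 0) = |7|/1 = 7.

7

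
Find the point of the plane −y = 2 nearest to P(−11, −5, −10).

(-11, -2, -10)

The perpendicular from P has direction n = (0, −1, 0): r = (−11, −5, −10) + t(0, −1, 0).
Substitute into the plane: n·(P + tn) = 2 gives 5 + 1t = 2, so t = -3.
Foot = (−11, −5, −10) + (-3)·(0, −1, 0) = (−11, −2, −10).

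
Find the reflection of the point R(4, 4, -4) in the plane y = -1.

(4, -6, -4)

With n = (0, 1, 0), the signed offset is (n·R − (-1))/|n|² = 5/1 = 5.
R' = R − 2t·n = (4, 4, -4) − 10·(0, 1, 0) = (4, -6, -4).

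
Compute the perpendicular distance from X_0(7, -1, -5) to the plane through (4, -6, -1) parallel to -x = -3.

3

Parallel planes share the normal n = (-1, 0, 0); since (4, -6, -1) lies on the plane, its equation is -x = -4.
d = |(-1)·7 − (-4)| / √(1 + 0 + 0) = |-3| / 1 = 3.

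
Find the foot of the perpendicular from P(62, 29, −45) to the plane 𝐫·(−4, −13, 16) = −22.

n = (−4, −13, 16), |n|² = 441, and n·P − (-22) = -1323.
t = -1323/441 = -3, so the foot is P − t·n = (62, 29, −45) − (-3)·(−4, −13, 16) = (50, −10, 3).

(50, -10, 3)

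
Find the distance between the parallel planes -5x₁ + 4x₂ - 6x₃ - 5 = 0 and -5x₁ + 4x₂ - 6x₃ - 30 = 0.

Both planes have normal n = (-5, 4, -6), |n| = √77. Any point on the first plane is at distance |30 − 5|/|n| = 25/√77 = 25√77/77 from the second.

25√77/77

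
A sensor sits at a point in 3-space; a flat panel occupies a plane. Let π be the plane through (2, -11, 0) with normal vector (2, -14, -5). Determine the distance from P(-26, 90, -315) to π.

7

The plane has equation n·(r − (2, -11, 0)) = 0, i.e. n·r = 158.
Then n·(-26, 90, -315) - 158 = 105.
|n| = √(4 + 196 + 25) = 15, so the distance is |105|/15 = 7.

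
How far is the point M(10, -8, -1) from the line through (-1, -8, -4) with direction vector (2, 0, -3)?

3√13

Direction vector d = (2, 0, -3).
AP = (11, 0, 3), and AP × d = (0, 39, 0).
|AP × d|² = 1521 and |d|² = 13, so the distance is √(1521/13) = √117 = 3√13.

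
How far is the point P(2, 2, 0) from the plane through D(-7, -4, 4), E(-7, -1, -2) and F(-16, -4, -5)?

DE = (0, 3, -6) and DF = (-9, 0, -9), so a normal is n = DE × DF = (-27, 54, 27).
Then n·(2, 2, 0) - 81 = -27.
|n| = √(729 + 2916 + 729) = 27√6, so the distance is |-27|/(27√6) = 1/√6.

√6/6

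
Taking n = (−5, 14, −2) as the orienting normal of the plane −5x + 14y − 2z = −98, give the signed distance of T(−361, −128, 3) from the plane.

7

n·T − (-98) = 105.
|n| = 15, so the signed distance is 105/15 = 7.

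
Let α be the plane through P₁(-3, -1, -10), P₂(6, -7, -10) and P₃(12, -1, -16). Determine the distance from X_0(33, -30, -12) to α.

25/√38

P₁P₂ = (9, -6, 0) and P₁P₃ = (15, 0, -6), so a normal is n = P₁P₂ × P₁P₃ = (36, 54, 90).
Then n·(33, -30, -12) - (-1062) = -450.
|n| = √(1296 + 2916 + 8100) = 18√38, so the distance is |-450|/(18√38) = 25/√38.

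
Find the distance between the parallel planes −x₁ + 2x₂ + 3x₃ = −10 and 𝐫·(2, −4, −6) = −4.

Divide the second equation by -2 to match normals: −x₁ + 2x₂ + 3x₃ = 2.
Both planes have normal n = (−1, 2, 3), |n| = √14. Any point on the first plane is at distance |2 − (-10)|/|n| = 12/√14 = 6√14/7 from the second.

6√14/7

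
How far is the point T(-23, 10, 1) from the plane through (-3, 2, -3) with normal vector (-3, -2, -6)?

20/7

The plane has equation n·(r − (-3, 2, -3)) = 0, i.e. n·r = 23.
Then n·(-23, 10, 1) - 23 = 20.
|n| = √(9 + 4 + 36) = 7, so the distance is |20|/7 = 20/7.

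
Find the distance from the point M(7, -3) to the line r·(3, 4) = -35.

d = |3·7 + 4·(-3) − (-35)| / √(9 + 16) = |44|/5 = 44/5.

44/5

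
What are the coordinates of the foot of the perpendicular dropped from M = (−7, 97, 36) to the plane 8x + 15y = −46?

(-47, 22, 36)

n = (8, 15, 0), |n|² = 289, and n·M − (-46) = 1445.
t = 1445/289 = 5, so the foot is M − t·n = (−7, 97, 36) − 5·(8, 15, 0) = (−47, 22, 36).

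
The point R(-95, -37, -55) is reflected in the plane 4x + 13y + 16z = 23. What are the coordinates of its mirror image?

With n = (4, 13, 16), the signed offset is (n·R − 23)/|n|² = -1764/441 = -4.
R' = R − 2t·n = (-95, -37, -55) − (-8)·(4, 13, 16) = (-63, 67, 73).

(-63, 67, 73)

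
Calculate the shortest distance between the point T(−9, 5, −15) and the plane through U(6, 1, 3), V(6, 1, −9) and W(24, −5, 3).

UV = (0, 0, −12) and UW = (18, −6, 0), so a normal is n = UV × UW = (−72, −216, 0).
Then n·(−9, 5, −15) − (−648) = 216.
|n| = √(5184 + 46656 + 0) = 72√10, so the distance is |216|/(72√10) = 3√10/10.

3/√10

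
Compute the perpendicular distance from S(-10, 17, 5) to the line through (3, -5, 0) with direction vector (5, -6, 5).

Direction vector d = (5, -6, 5).
AP = (-13, 22, 5), and AP × d = (140, 90, -32).
|AP × d|² = 28724 and |d|² = 86, so the distance is √(28724/86) = √334.

√334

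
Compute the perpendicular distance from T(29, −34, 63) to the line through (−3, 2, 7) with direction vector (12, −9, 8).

8√13

Direction vector d = (12, −9, 8).
AP = (32, −36, 56); AP·d = 1156, |AP|² = 5456, |d|² = 289.
distance² = |AP|² − (AP·d)²/|d|² = 5456 − 1336336/289 = 832, so the distance is 8√13.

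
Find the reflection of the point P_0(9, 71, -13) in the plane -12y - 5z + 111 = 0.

n = (0, -12, -5), |n|² = 169, n·P_0 − (-111) = -676, so t = -676/169 = -4.
Foot F = P_0 − (-4)·n = (9, 23, -33); the reflection is 2F − P_0 = (9, -25, -53).

(9, -25, -53)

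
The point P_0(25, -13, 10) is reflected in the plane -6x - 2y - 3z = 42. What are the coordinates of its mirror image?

(-23, -29, -14)

n = (-6, -2, -3), |n|² = 49, n·P_0 − 42 = -196, so t = -196/49 = -4.
Foot F = P_0 − (-4)·n = (1, -21, -2); the reflection is 2F − P_0 = (-23, -29, -14).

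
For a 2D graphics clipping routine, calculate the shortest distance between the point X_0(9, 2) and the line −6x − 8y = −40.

3

The normal to the line is n = (−6, −8) with |n| = 10.
|n·X_0 − (-40)| = |-70 − (-40)| = 30, so the distance is 30/10 = 3.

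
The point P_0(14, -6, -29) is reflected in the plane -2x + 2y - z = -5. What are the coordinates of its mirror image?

(34/3, -10/3, -91/3)

n = (-2, 2, -1), |n|² = 9, n·P_0 − (-5) = -6, so t = -6/9 = -2/3.
Foot F = P_0 − (-2/3)·n = (38/3, -14/3, -89/3); the reflection is 2F − P_0 = (34/3, -10/3, -91/3).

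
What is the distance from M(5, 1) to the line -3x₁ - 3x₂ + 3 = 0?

The normal to the line is n = (-3, -3) with |n| = 3√2.
|n·M − (-3)| = |-18 − (-3)| = 15, so the distance is 15/(3√2) = 5/√2.

5√2/2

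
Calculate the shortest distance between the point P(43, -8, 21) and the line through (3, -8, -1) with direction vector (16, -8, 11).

8√5

Direction vector d = (16, -8, 11).
AP = (40, 0, 22), and AP × d = (176, -88, -320).
|AP × d|² = 141120 and |d|² = 441, so the distance is √(141120/441) = √320 = 8√5.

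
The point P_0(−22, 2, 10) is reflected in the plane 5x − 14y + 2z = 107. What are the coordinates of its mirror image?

With n = (5, −14, 2), the signed offset is (n·P_0 − 107)/|n|² = -225/225 = -1.
P_0' = P_0 − 2t·n = (−22, 2, 10) − (-2)·(5, −14, 2) = (−12, −26, 14).

(-12, -26, 14)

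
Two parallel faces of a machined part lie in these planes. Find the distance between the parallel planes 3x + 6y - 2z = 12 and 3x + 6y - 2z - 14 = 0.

2/7

With common normal n = (3, 6, -2) (|n| = 7), the distance is |12 − 14|/|n| = 2/7.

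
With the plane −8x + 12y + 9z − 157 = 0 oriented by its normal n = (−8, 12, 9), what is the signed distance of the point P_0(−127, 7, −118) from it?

n·P_0 − 157 = -119.
|n| = 17, so the signed distance is -119/17 = -7.

-7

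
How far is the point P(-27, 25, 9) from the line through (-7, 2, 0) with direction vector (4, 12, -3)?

29

Direction vector d = (4, 12, -3).
AP = (-20, 23, 9), and AP × d = (-177, -24, -332).
|AP × d|² = 142129 and |d|² = 169, so the distance is √(142129/169) = √841 = 29.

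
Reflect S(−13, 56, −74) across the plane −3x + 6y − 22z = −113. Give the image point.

n = (−3, 6, −22), |n|² = 529, n·S − (-113) = 2116, so t = 2116/529 = 4.
Foot F = S − 4·n = (−1, 32, 14); the reflection is 2F − S = (11, 8, 102).

(11, 8, 102)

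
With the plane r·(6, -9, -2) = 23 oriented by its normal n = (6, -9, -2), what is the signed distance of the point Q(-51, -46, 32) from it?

21/11

n·Q − 23 = 21.
|n| = 11, so the signed distance is 21/11.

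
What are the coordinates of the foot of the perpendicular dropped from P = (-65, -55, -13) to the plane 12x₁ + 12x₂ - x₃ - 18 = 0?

n = (12, 12, -1), |n|² = 289, and n·P − 18 = -1445.
t = -1445/289 = -5, so the foot is P − t·n = (-65, -55, -13) − (-5)·(12, 12, -1) = (-5, 5, -18).

(-5, 5, -18)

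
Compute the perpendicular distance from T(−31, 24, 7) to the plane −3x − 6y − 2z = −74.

9/7

Normal vector n = (−3, −6, −2), and n·(−31, 24, 7) − (−74) = 9.
|n| = √(9 + 36 + 4) = 7, so the distance is |9|/7 = 9/7.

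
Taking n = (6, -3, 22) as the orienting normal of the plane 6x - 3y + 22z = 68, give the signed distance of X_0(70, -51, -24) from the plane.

n·X_0 − 68 = -23.
|n| = 23, so the signed distance is -23/23 = -1.

-1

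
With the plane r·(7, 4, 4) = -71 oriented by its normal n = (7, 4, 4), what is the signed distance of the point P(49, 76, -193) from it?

-6

n·P − (-71) = -54.
|n| = 9, so the signed distance is -54/9 = -6.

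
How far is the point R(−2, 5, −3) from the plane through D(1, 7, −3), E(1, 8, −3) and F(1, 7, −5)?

DE = (0, 1, 0) and DF = (0, 0, −2), so a normal is n = DE × DF = (−2, 0, 0).
n = (−2, 0, 0); n·P − (-2) = 6; |n| = 2; distance = 6/2 = 3.

3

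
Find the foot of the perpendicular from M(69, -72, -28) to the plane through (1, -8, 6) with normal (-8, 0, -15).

(1157/17, -72, -506/17)

n = (-8, 0, -15), |n|² = 289, and n·M − (-98) = -34.
t = -34/289 = -2/17, so the foot is M − t·n = (69, -72, -28) − (-2/17)·(-8, 0, -15) = (1157/17, -72, -506/17).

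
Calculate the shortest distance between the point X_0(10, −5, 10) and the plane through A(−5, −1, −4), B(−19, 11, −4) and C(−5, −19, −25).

2

AB = (−14, 12, 0) and AC = (0, −18, −21), so a normal is n = AB × AC = (−252, −294, 252).
Then n·(10, −5, 10) − 546 = 924.
|n| = √(63504 + 86436 + 63504) = 462, so the distance is |924|/462 = 2.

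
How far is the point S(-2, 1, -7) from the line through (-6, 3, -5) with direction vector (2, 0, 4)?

Direction vector d = (2, 0, 4).
AP = (4, -2, -2); AP·d = 0, |AP|² = 24, |d|² = 20.
distance² = |AP|² − (AP·d)²/|d|² = 24 − 0/20 = 24, so the distance is 2√6.

2√6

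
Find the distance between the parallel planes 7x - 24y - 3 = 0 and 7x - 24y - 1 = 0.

With common normal n = (7, -24, 0) (|n| = 25), the distance is |3 − 1|/|n| = 2/25.

2/25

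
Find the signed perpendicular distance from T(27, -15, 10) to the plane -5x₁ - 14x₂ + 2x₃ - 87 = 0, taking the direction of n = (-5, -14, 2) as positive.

8/15

n·T − 87 = 8.
|n| = 15, so the signed distance is 8/15.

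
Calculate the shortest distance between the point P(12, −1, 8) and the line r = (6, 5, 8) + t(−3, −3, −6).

6√2

Direction vector d = (−3, −3, −6).
AP = (6, −6, 0); AP·d = 0, |AP|² = 72, |d|² = 54.
distance² = |AP|² − (AP·d)²/|d|² = 72 − 0/54 = 72, so the distance is 6√2.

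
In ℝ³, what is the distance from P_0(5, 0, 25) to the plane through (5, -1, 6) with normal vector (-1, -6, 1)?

13√38/38

The plane has equation n·(r − (5, -1, 6)) = 0, i.e. n·r = 7.
d = |(-1)·5 + (-6)·0 + 1·25 − 7| / √(1 + 36 + 1) = |13| / √38 = 13/√38.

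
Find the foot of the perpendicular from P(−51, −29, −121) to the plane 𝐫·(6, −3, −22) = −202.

n = (6, −3, −22), |n|² = 529, and n·P − (-202) = 2645.
t = 2645/529 = 5, so the foot is P − t·n = (−51, −29, −121) − 5·(6, −3, −22) = (−81, −14, −11).

(-81, -14, -11)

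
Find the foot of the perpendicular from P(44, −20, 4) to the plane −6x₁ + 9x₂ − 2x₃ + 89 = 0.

The perpendicular from P has direction n = (−6, 9, −2): r = (44, −20, 4) + t(−6, 9, −2).
Substitute into the plane: n·(P + tn) = -89 gives -452 + 121t = -89, so t = 3.
Foot = (44, −20, 4) + 3·(−6, 9, −2) = (26, 7, −2).

(26, 7, -2)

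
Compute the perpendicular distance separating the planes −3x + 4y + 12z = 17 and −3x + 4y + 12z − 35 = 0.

18/13

With common normal n = (−3, 4, 12) (|n| = 13), the distance is |17 − 35|/|n| = 18/13.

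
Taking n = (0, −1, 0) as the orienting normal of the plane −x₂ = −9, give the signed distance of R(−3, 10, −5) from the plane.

n·R − (-9) = -1.
|n| = 1, so the signed distance is -1/1 = -1.

-1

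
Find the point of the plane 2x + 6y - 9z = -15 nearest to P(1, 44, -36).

n = (2, 6, -9), |n|² = 121, and n·P − (-15) = 605.
t = 605/121 = 5, so the foot is P − t·n = (1, 44, -36) − 5·(2, 6, -9) = (-9, 14, 9).

(-9, 14, 9)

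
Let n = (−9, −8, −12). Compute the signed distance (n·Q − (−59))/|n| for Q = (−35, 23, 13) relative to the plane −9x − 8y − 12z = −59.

n·Q − (-59) = 34.
|n| = 17, so the signed distance is 34/17 = 2.

2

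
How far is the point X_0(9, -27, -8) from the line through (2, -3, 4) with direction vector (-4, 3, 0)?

Direction vector d = (-4, 3, 0).
AP = (7, -24, -12); AP·d = -100, |AP|² = 769, |d|² = 25.
distance² = |AP|² − (AP·d)²/|d|² = 769 − 10000/25 = 369, so the distance is 3√41.

3√41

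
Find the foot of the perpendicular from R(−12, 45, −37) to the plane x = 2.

(2, 45, -37)

n = (1, 0, 0), |n|² = 1, and n·R − 2 = -14.
t = -14/1 = -14, so the foot is R − t·n = (−12, 45, −37) − (-14)·(1, 0, 0) = (2, 45, −37).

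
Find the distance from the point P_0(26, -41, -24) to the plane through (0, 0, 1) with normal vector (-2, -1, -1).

The plane has equation n·(r − (0, 0, 1)) = 0, i.e. n·r = -1.
Then n·(26, -41, -24) - (-1) = 14.
|n| = √(4 + 1 + 1) = √6, so the distance is |14|/√6 = 14/√6.

7√6/3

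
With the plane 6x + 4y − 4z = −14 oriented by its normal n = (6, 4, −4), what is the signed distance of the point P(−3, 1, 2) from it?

n·P − (-14) = -8.
|n| = 2√17, so the signed distance is -4√17/17.

-4√17/17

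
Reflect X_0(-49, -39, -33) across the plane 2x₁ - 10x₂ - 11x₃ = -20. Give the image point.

n = (2, -10, -11), |n|² = 225, n·X_0 − (-20) = 675, so t = 675/225 = 3.
Foot F = X_0 − 3·n = (-55, -9, 0); the reflection is 2F − X_0 = (-61, 21, 33).

(-61, 21, 33)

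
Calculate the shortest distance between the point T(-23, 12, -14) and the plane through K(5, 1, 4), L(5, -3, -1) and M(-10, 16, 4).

KL = (0, -4, -5) and KM = (-15, 15, 0), so a normal is n = KL × KM = (75, 75, -60).
Then n·(-23, 12, -14) - 210 = -195.
|n| = √(5625 + 5625 + 3600) = 15√66, so the distance is |-195|/(15√66) = 13/√66.

13/√66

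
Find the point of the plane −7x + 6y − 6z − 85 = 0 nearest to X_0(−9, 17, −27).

(5, 5, -15)

n = (−7, 6, −6), |n|² = 121, and n·X_0 − 85 = 242.
t = 242/121 = 2, so the foot is X_0 − t·n = (−9, 17, −27) − 2·(−7, 6, −6) = (5, 5, −15).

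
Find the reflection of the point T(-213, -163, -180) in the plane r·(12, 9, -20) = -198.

(-5109/25, -3913/25, -972/5)

With n = (12, 9, -20), the signed offset is (n·T − (-198))/|n|² = -225/625 = -9/25.
T' = T − 2t·n = (-213, -163, -180) − (-18/25)·(12, 9, -20) = (-5109/25, -3913/25, -972/5).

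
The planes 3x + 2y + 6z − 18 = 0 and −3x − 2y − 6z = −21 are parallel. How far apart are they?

3/7

Divide the second equation by -1 to match normals: 3x + 2y + 6z = 21.
Both planes have normal n = (3, 2, 6), |n| = 7. Any point on the first plane is at distance |21 − 18|/|n| = 3/7 from the second.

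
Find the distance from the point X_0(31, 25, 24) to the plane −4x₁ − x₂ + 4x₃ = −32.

7√33/11

Normal vector n = (−4, −1, 4), and n·(31, 25, 24) − (−32) = −21.
|n| = √(16 + 1 + 16) = √33, so the distance is |-21|/√33 = 7√33/11.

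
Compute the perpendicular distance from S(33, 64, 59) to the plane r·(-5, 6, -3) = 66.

12√70/35

d = |(-5)·33 + 6·64 + (-3)·59 − 66| / √(25 + 36 + 9) = |-24| / √70 = 12√70/35.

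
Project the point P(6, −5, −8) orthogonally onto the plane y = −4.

(6, -4, -8)

The perpendicular from P has direction n = (0, 1, 0): r = (6, −5, −8) + λ(0, 1, 0).
Substitute into the plane: n·(P + λn) = -4 gives -5 + 1λ = -4, so λ = 1.
Foot = (6, −5, −8) + 1·(0, 1, 0) = (6, −4, −8).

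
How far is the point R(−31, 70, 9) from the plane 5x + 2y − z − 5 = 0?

Normal vector n = (5, 2, −1), and n·(−31, 70, 9) − 5 = −29.
|n| = √(25 + 4 + 1) = √30, so the distance is |-29|/√30 = 29/√30.

29√30/30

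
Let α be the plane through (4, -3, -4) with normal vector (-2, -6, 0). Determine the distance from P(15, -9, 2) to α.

7√10/10

The plane has equation n·(r − (4, -3, -4)) = 0, i.e. n·r = 10.
d = |(-2)·15 + (-6)·(-9) − 10| / √(4 + 36 + 0) = |14| / (2√10) = 7/√10.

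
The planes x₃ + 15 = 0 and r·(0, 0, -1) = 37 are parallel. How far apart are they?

Divide the second equation by -1 to match normals: x₃ = -37.
With common normal n = (0, 0, 1) (|n| = 1), the distance is |(-15) − (-37)|/|n| = 22/1 = 22.

22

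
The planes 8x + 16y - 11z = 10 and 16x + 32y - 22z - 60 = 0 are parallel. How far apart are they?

Divide the second equation by 2 to match normals: 8x + 16y - 11z = 30.
Both planes have normal n = (8, 16, -11), |n| = 21. Any point on the first plane is at distance |30 − 10|/|n| = 20/21 from the second.

20/21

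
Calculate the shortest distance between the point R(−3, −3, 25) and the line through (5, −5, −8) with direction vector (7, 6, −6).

Direction vector d = (7, 6, −6).
AP = (−8, 2, 33); AP·d = -242, |AP|² = 1157, |d|² = 121.
distance² = |AP|² − (AP·d)²/|d|² = 1157 − 58564/121 = 673, so the distance is √673.

√673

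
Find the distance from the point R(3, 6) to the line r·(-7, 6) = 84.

The normal to the line is n = (-7, 6) with |n| = √85.
|n·R − 84| = |15 − 84| = 69, so the distance is 69/√85 = 69√85/85.

69/√85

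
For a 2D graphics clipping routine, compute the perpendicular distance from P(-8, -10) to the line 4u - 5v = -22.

40√41/41

d = |4·(-8) + (-5)·(-10) − (-22)| / √(16 + 25) = |40|/√41 = 40/√41.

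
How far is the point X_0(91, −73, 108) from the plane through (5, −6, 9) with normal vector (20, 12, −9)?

The plane has equation n·(r − (5, −6, 9)) = 0, i.e. n·r = -53.
n = (20, 12, −9); n·P − (-53) = 25; |n| = 25; distance = 25/25 = 1.

1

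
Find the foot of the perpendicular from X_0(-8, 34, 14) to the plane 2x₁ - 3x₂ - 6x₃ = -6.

(0, 22, -10)

The perpendicular from X_0 has direction n = (2, -3, -6): r = (-8, 34, 14) + μ(2, -3, -6).
Substitute into the plane: n·(X_0 + μn) = -6 gives -202 + 49μ = -6, so μ = 4.
Foot = (-8, 34, 14) + 4·(2, -3, -6) = (0, 22, -10).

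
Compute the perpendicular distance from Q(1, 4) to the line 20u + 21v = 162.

d = |20·1 + 21·4 − 162| / √(400 + 441) = |-58|/29 = 2.

2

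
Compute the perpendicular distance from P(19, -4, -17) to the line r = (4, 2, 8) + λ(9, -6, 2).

3√85

Direction vector d = (9, -6, 2).
AP = (15, -6, -25); AP·d = 121, |AP|² = 886, |d|² = 121.
distance² = |AP|² − (AP·d)²/|d|² = 886 − 14641/121 = 765, so the distance is 3√85.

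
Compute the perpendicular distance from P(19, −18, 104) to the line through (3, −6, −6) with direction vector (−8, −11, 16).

Direction vector d = (−8, −11, 16).
AP = (16, −12, 110); AP·d = 1764, |AP|² = 12500, |d|² = 441.
distance² = |AP|² − (AP·d)²/|d|² = 12500 − 3111696/441 = 5444, so the distance is 2√1361.

2√1361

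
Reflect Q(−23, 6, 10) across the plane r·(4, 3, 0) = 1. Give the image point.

(1, 24, 10)

n = (4, 3, 0), |n|² = 25, n·Q − 1 = -75, so t = -75/25 = -3.
Foot F = Q − (-3)·n = (−11, 15, 10); the reflection is 2F − Q = (1, 24, 10).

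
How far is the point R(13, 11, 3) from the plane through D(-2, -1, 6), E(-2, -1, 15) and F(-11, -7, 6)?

6/√13

DE = (0, 0, 9) and DF = (-9, -6, 0), so a normal is n = DE × DF = (54, -81, 0).
n = (54, -81, 0); n·P − (-27) = -162; |n| = 27√13; distance = 162/(27√13) = 6/√13.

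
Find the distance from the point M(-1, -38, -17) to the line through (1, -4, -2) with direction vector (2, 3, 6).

√601

Direction vector d = (2, 3, 6).
AP = (-2, -34, -15); AP·d = -196, |AP|² = 1385, |d|² = 49.
distance² = |AP|² − (AP·d)²/|d|² = 1385 − 38416/49 = 601, so the distance is √601.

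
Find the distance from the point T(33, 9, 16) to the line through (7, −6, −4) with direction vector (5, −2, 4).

√581

Direction vector d = (5, −2, 4).
AP = (26, 15, 20); AP·d = 180, |AP|² = 1301, |d|² = 45.
distance² = |AP|² − (AP·d)²/|d|² = 1301 − 32400/45 = 581, so the distance is √581.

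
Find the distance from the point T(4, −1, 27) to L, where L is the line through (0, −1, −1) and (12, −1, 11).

12√2

A direction vector is d = (12, 0, 12).
AP = (4, 0, 28); AP·d = 384, |AP|² = 800, |d|² = 288.
distance² = |AP|² − (AP·d)²/|d|² = 800 − 147456/288 = 288, so the distance is 12√2.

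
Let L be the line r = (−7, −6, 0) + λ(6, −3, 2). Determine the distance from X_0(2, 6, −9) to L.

Direction vector d = (6, −3, 2).
AP = (9, 12, −9); AP·d = 0, |AP|² = 306, |d|² = 49.
distance² = |AP|² − (AP·d)²/|d|² = 306 − 0/49 = 306, so the distance is 3√34.

3√34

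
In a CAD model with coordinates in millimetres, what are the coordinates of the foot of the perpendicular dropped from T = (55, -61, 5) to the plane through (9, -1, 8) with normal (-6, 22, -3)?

The perpendicular from T has direction n = (-6, 22, -3): r = (55, -61, 5) + λ(-6, 22, -3).
Substitute into the plane: n·(T + λn) = -100 gives -1687 + 529λ = -100, so λ = 3.
Foot = (55, -61, 5) + 3·(-6, 22, -3) = (37, 5, -4).

(37, 5, -4)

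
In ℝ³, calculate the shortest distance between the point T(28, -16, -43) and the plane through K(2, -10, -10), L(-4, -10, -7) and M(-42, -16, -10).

KL = (-6, 0, 3) and KM = (-44, -6, 0), so a normal is n = KL × KM = (18, -132, 36).
Then n·(28, -16, -43) - 996 = 72.
|n| = √(324 + 17424 + 1296) = 138, so the distance is |72|/138 = 12/23.

12/23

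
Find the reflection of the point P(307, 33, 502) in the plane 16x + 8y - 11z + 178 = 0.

With n = (16, 8, -11), the signed offset is (n·P − (-178))/|n|² = -168/441 = -8/21.
P' = P − 2t·n = (307, 33, 502) − (-16/21)·(16, 8, -11) = (6703/21, 821/21, 10366/21).

(6703/21, 821/21, 10366/21)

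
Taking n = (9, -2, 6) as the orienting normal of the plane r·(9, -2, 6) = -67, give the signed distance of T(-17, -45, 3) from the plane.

n·T − (-67) = 22.
|n| = 11, so the signed distance is 22/11 = 2.

2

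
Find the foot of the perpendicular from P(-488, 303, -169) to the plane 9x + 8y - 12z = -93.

The perpendicular from P has direction n = (9, 8, -12): r = (-488, 303, -169) + λ(9, 8, -12).
Substitute into the plane: n·(P + λn) = -93 gives 60 + 289λ = -93, so λ = -9/17.
Foot = (-488, 303, -169) + (-9/17)·(9, 8, -12) = (-8377/17, 5079/17, -2765/17).

(-8377/17, 5079/17, -2765/17)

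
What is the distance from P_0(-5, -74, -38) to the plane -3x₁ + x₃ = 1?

n = (-3, 0, 1); n·P − 1 = -24; |n| = √10; distance = 24/√10 = 12√10/5.

24/√10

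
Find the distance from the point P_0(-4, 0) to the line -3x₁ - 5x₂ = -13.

25/√34

The normal to the line is n = (-3, -5) with |n| = √34.
|n·P_0 − (-13)| = |12 − (-13)| = 25, so the distance is 25/√34 = 25√34/34.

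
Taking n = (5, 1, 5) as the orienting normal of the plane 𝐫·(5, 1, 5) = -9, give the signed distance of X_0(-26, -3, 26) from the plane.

2√51/17

n·X_0 − (-9) = 6.
|n| = √51, so the signed distance is 2√51/17.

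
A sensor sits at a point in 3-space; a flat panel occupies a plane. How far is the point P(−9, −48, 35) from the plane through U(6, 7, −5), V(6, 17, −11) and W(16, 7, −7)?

UV = (0, 10, −6) and UW = (10, 0, −2), so a normal is n = UV × UW = (−20, −60, −100).
Then n·(−9, −48, 35) − (−40) = −400.
|n| = √(400 + 3600 + 10000) = 20√35, so the distance is |-400|/(20√35) = 4√35/7.

20/√35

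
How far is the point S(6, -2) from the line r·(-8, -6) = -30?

d = |(-8)·6 + (-6)·(-2) − (-30)| / √(64 + 36) = |-6|/10 = 3/5.

3/5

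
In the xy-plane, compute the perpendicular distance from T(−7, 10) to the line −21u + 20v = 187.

160/29

d = |(-21)·(-7) + 20·10 − 187| / √(441 + 400) = |160|/29 = 160/29.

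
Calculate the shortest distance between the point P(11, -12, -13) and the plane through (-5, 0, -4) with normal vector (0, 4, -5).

3/√41

The plane has equation n·(r − (-5, 0, -4)) = 0, i.e. n·r = 20.
Then n·(11, -12, -13) - 20 = -3.
|n| = √(0 + 16 + 25) = √41, so the distance is |-3|/√41 = 3√41/41.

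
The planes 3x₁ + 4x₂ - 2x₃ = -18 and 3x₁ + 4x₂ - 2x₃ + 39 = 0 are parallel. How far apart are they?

Both planes have normal n = (3, 4, -2), |n| = √29. Any point on the first plane is at distance |(-39) − (-18)|/|n| = 21/√29 = 21√29/29 from the second.

21√29/29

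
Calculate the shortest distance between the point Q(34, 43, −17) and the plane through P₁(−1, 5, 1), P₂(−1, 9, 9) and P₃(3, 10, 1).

P₁P₂ = (0, 4, 8) and P₁P₃ = (4, 5, 0), so a normal is n = P₁P₂ × P₁P₃ = (−40, 32, −16).
Then n·(34, 43, −17) − 184 = 104.
|n| = √(1600 + 1024 + 256) = 24√5, so the distance is |104|/(24√5) = 13√5/15.

13/(3√5)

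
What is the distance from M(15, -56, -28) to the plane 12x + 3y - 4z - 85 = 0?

d = |12·15 + 3·(-56) + (-4)·(-28) − 85| / √(144 + 9 + 16) = |39| / 13 = 3.

3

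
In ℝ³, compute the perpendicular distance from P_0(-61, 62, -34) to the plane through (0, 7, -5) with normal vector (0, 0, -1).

The plane has equation n·(r − (0, 7, -5)) = 0, i.e. n·r = 5.
Then n·(-61, 62, -34) - 5 = 29.
|n| = √(0 + 0 + 1) = 1, so the distance is |29|/1 = 29.

29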